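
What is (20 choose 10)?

C(20,10) = (20·19·18·17·16·15·14·13·12·11) / 10! = 670442572800 / 3628800 = 184756.

184756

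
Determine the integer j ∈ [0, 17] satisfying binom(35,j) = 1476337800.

13

C(35,j) increases on 0 ≤ j ≤ 17. C(35,12) = 834451800 and C(35,13) = 1476337800, so j = 13.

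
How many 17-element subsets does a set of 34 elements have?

2333606220

C(34,17) = (34·33·32·31·30·29·28·27·26·25·24·23·22·21·20·19·18) / 17! = 830034394580628357120000 / 355687428096000 = 2333606220.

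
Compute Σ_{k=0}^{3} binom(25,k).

2626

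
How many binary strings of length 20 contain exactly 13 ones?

77520

Choose the 13 positions: C(20,13) = 77520.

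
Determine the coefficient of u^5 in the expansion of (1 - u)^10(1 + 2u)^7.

Coefficient of u^5 = Σ_{j} C(10,j)·(-1)^j·C(7,5-j)·2^(5-j) for j from 0 to 5.
= 672 + (-5600) + 12600 + (-10080) + 2940 + (-252) = 280.

280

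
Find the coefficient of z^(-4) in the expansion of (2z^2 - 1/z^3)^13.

General term: C(13,j)·(2z^2)^j·(-1/z^3)^(13-j), with z-exponent 2j − 3(13−j) = 5j − 39.
Set 5j − 39 = -4: j = 7.
C(13,7) = 1716; 2^7 = 128; (-1)^6 = 1.
Coefficient = 1716 · 128 · 1 = 219648.

219648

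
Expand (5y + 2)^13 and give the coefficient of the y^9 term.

The general term is C(13,j)·(5y)^j·(2)^(13-j); the y^9 term has j = 9.
C(13,9) = 715.
Coefficient = C(13,9) · 5^9 · 2^4 = 715 · 1953125 · 16 = 22343750000.

22343750000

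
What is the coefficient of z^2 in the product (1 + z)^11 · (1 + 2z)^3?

133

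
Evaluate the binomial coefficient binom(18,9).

48620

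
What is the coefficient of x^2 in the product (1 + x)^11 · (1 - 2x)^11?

33

Coefficient of x^2 = Σ_{j} C(11,j)·1^j·C(11,2-j)·(-2)^(2-j) for j from 0 to 2.
= 220 + (-242) + 55 = 33.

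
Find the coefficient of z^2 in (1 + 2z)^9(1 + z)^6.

Coefficient of z^2 = Σ_{j} C(9,j)·2^j·C(6,2-j)·1^(2-j) for j from 0 to 2.
= 15 + 108 + 144 = 267.

267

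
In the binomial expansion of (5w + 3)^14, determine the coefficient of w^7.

The general term is C(14,j)·(5w)^j·(3)^(14-j); the w^7 term has j = 7.
C(14,7) = 3432.
Coefficient = C(14,7) · 5^7 · 3^7 = 3432 · 78125 · 2187 = 586389375000.

586389375000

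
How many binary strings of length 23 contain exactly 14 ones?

817190

Choose the 14 positions: C(23,14) = 817190.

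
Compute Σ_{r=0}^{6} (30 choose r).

1 + 30 + 435 + 4060 + 27405 + 142506 + 593775 = 768212.

768212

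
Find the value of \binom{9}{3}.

C(9,3) = (9·8·7) / 3! = 504 / 6 = 84.

84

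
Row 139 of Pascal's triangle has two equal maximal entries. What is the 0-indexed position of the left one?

69

For odd n = 139, C(139,r) peaks at r = (n−1)/2 and (n+1)/2; the lesser is 69.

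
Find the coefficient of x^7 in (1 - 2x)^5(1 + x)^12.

-880

Coefficient of x^7 = Σ_{j} C(5,j)·(-2)^j·C(12,7-j)·1^(7-j) for j from 0 to 5.
= 792 + (-9240) + 31680 + (-39600) + 17600 + (-2112) = -880.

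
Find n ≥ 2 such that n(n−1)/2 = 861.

42

n(n−1)/2 = 861 ⇒ n(n−1) = 1722. Since 42·41 = 1722, n = 42.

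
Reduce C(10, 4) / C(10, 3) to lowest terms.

7/4

C(n,k+1)/C(n,k) = (n−k)/(k+1) = (10−3)/(3+1) = 7/4.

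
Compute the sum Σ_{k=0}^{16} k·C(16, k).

Differentiating (1+x)^16 and setting x=1: Σ k·C(16,k) = 16·2^15 = 524288.

524288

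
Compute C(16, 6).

8008

C(16,6) = (16·15·14·13·12·11) / 6! = 5765760 / 720 = 8008.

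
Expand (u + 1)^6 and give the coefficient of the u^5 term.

6

The general term is C(6,j)·(u)^j·(1)^(6-j); the u^5 term has j = 5.
C(6,5) = 6.
Coefficient = C(6,5) = 6.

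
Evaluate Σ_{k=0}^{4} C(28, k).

1 + 28 + 378 + 3276 + 20475 = 24158.

24158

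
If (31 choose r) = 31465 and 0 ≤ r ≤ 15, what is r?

C(31,r) increases on 0 ≤ r ≤ 15. C(31,3) = 4495 and C(31,4) = 31465, so r = 4.

4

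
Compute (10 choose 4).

210

C(10,4) = (10·9·8·7) / 4! = 5040 / 24 = 210.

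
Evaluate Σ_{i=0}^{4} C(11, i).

562

1 + 11 + 55 + 165 + 330 = 562.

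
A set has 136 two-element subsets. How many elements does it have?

17

n(n−1)/2 = 136 ⇒ n(n−1) = 272. Since 17·16 = 272, n = 17.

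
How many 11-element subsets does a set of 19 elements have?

75582

C(19,11) = C(19,8) by symmetry.
C(19,8) = (19·18·17·16·15·14·13·12) / 8! = 3047466240 / 40320 = 75582.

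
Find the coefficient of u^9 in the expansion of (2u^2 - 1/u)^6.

-192

General term: C(6,j)·(2u^2)^j·(-1/u)^(6-j), with u-exponent 2j − 1(6−j) = 3j − 6.
Set 3j − 6 = 9: j = 5.
C(6,5) = 6; 2^5 = 32; (-1)^1 = -1.
Coefficient = 6 · 32 · (-1) = -192.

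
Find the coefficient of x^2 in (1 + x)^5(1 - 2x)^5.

0

Coefficient of x^2 = Σ_{j} C(5,j)·1^j·C(5,2-j)·(-2)^(2-j) for j from 0 to 2.
= 40 + (-50) + 10 = 0.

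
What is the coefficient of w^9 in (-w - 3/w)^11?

General term: C(11,j)·(-w)^j·(-3/w)^(11-j), with w-exponent 1j − 1(11−j) = 2j − 11.
Set 2j − 11 = 9: j = 10.
C(11,10) = 11; (-1)^10 = 1; (-3)^1 = -3.
Coefficient = 11 · 1 · (-3) = -33.

-33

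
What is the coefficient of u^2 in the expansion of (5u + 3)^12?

97430850

The general term is C(12,j)·(5u)^j·(3)^(12-j); the u^2 term has j = 2.
C(12,2) = 66.
Coefficient = C(12,2) · 5^2 · 3^10 = 66 · 25 · 59049 = 97430850.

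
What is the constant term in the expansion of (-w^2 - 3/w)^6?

1215

General term: C(6,j)·(-w^2)^j·(-3/w)^(6-j), with w-exponent 2j − 1(6−j) = 3j − 6.
Set 3j − 6 = 0: j = 2.
C(6,2) = 15; (-1)^2 = 1; (-3)^4 = 81.
Coefficient = 15 · 1 · 81 = 1215.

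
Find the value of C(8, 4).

70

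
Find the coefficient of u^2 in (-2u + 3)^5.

1080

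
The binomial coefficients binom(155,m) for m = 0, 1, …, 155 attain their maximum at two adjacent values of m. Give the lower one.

For odd n = 155, C(155,m) peaks at m = (n−1)/2 and (n+1)/2; the lower is 77.

77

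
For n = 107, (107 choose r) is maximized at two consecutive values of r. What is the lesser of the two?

53

For odd n = 107, C(107,r) peaks at r = (n−1)/2 and (n+1)/2; the lesser is 53.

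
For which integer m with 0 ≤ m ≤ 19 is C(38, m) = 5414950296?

13

C(38,m) increases on 0 ≤ m ≤ 19. C(38,12) = 2707475148 and C(38,13) = 5414950296, so m = 13.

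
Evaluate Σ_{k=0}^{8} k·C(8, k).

1024

Since k·C(8,k) = 8·C(7,k−1), the sum is 8·2^7 = 8·128 = 1024.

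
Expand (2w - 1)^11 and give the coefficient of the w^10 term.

-11264

The general term is C(11,j)·(2w)^j·(-1)^(11-j); the w^10 term has j = 10.
C(11,10) = 11.
Coefficient = C(11,10) · 2^10 · (-1)^1 = 11 · 1024 · (-1) = -11264.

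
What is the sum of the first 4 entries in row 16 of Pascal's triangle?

697

1 + 16 + 120 + 560 = 697.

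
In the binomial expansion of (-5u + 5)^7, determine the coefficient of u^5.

The general term is C(7,j)·(-5u)^j·(5)^(7-j); the u^5 term has j = 5.
C(7,5) = 21.
Coefficient = C(7,5) · (-5)^5 · 5^2 = 21 · (-3125) · 25 = -1640625.

-1640625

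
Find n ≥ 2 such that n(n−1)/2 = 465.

31

n(n−1)/2 = 465 ⇒ n(n−1) = 930. Since 31·30 = 930, n = 31.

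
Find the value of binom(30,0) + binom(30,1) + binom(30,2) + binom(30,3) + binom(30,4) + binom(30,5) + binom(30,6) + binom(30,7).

2804012

1 + 30 + 435 + 4060 + 27405 + 142506 + 593775 + 2035800 = 2804012.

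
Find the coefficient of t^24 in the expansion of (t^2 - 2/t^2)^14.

-28

General term: C(14,j)·(t^2)^j·(-2/t^2)^(14-j), with t-exponent 2j − 2(14−j) = 4j − 28.
Set 4j − 28 = 24: j = 13.
C(14,13) = 14; 1^13 = 1; (-2)^1 = -2.
Coefficient = 14 · 1 · (-2) = -28.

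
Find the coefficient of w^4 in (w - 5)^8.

43750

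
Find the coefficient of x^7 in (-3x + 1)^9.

The general term is C(9,j)·(-3x)^j·(1)^(9-j); the x^7 term has j = 7.
C(9,7) = 36.
Coefficient = C(9,7) · (-3)^7 = 36 · (-2187) = -78732.

-78732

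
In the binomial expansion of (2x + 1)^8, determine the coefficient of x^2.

112

The general term is C(8,j)·(2x)^j·(1)^(8-j); the x^2 term has j = 2.
C(8,2) = 28.
Coefficient = C(8,2) · 2^2 = 28 · 4 = 112.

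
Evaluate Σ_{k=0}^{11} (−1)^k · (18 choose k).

-12376

The partial alternating sum Σ_{k=0}^{11} (−1)^k C(18,k) = (−1)^11 C(17,11) = -12376.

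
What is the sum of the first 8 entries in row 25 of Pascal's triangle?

1 + 25 + 300 + 2300 + 12650 + 53130 + 177100 + 480700 = 726206.

726206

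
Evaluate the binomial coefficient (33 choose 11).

193536720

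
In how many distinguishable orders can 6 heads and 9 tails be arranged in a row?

5005

Choose positions for the heads: C(15,6) = 5005.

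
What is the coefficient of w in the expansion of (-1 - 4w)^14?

The general term is C(14,j)·(-1)^j·(-4w)^(14-j); the w^1 term has j = 13.
C(14,13) = 14.
Coefficient = C(14,13) · (-1)^13 · (-4)^1 = 14 · (-1) · (-4) = 56.

56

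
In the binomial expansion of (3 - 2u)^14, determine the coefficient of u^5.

The general term is C(14,j)·(3)^j·(-2u)^(14-j); the u^5 term has j = 9.
C(14,9) = 2002.
Coefficient = C(14,9) · 3^9 · (-2)^5 = 2002 · 19683 · (-32) = -1260971712.

-1260971712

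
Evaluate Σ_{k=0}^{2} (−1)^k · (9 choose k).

28

The partial alternating sum Σ_{k=0}^{2} (−1)^k C(9,k) = (−1)^2 C(8,2) = 28.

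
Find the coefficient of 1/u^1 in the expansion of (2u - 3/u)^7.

22680

General term: C(7,j)·(2u)^j·(-3/u)^(7-j), with u-exponent 1j − 1(7−j) = 2j − 7.
Set 2j − 7 = -1: j = 3.
C(7,3) = 35; 2^3 = 8; (-3)^4 = 81.
Coefficient = 35 · 8 · 81 = 22680.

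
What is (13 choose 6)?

C(13,6) = (13·12·11·10·9·8) / 6! = 1235520 / 720 = 1716.

1716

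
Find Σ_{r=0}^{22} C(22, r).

Setting x = 1 in (1+x)^22 gives Σ C(22,r) = 2^22 = 4194304.

4194304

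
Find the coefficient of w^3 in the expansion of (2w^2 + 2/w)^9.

General term: C(9,j)·(2w^2)^j·(2/w)^(9-j), with w-exponent 2j − 1(9−j) = 3j − 9.
Set 3j − 9 = 3: j = 4.
C(9,4) = 126; 2^4 = 16; 2^5 = 32.
Coefficient = 126 · 16 · 32 = 64512.

64512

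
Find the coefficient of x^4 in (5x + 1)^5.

The general term is C(5,j)·(5x)^j·(1)^(5-j); the x^4 term has j = 4.
C(5,4) = 5.
Coefficient = C(5,4) · 5^4 = 5 · 625 = 3125.

3125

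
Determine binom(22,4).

C(22,4) = (22·21·20·19) / 4! = 175560 / 24 = 7315.

7315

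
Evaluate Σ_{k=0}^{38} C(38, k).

274877906944

The entries of row 38 sum to 2^38 = 274877906944.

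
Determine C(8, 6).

28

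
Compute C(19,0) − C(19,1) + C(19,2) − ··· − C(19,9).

-48620

The partial alternating sum Σ_{k=0}^{9} (−1)^k C(19,k) = (−1)^9 C(18,9) = -48620.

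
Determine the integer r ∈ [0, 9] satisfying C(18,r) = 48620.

9

C(18,r) increases on 0 ≤ r ≤ 9. C(18,8) = 43758 and C(18,9) = 48620, so r = 9.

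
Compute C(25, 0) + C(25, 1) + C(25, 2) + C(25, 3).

1 + 25 + 300 + 2300 = 2626.

2626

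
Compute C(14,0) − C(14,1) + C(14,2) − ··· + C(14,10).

286

The partial alternating sum Σ_{k=0}^{10} (−1)^k C(14,k) = (−1)^10 C(13,10) = 286.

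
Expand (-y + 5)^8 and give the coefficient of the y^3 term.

The general term is C(8,j)·(-y)^j·(5)^(8-j); the y^3 term has j = 3.
C(8,3) = 56.
Coefficient = C(8,3) · (-1)^3 · 5^5 = 56 · (-1) · 3125 = -175000.

-175000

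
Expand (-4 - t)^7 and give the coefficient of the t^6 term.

-28

The general term is C(7,j)·(-4)^j·(-t)^(7-j); the t^6 term has j = 1.
C(7,1) = 7.
Coefficient = C(7,1) · (-4)^1 = 7 · (-4) = -28.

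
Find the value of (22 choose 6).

74613

C(22,6) = (22·21·20·19·18·17) / 6! = 53721360 / 720 = 74613.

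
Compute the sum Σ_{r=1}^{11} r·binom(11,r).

Differentiating (1+x)^11 and setting x=1: Σ r·C(11,r) = 11·2^10 = 11264.

11264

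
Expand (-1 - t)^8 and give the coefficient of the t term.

The general term is C(8,j)·(-1)^j·(-t)^(8-j); the t^1 term has j = 7.
C(8,7) = 8.
Coefficient = C(8,7) · (-1)^7 · (-1)^1 = 8 · (-1) · (-1) = 8.

8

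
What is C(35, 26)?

C(35,26) = C(35,9) by symmetry.
C(35,9) = (35·34·33·32·31·30·29·28·27) / 9! = 25622035084800 / 362880 = 70607460.

70607460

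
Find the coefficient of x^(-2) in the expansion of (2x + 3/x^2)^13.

General term: C(13,j)·(2x)^j·(3/x^2)^(13-j), with x-exponent 1j − 2(13−j) = 3j − 26.
Set 3j − 26 = -2: j = 8.
C(13,8) = 1287; 2^8 = 256; 3^5 = 243.
Coefficient = 1287 · 256 · 243 = 80061696.

80061696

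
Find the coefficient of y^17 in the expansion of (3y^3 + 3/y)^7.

15309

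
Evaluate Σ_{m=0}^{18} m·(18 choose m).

2359296

Since m·C(18,m) = 18·C(17,m−1), the sum is 18·2^17 = 18·131072 = 2359296.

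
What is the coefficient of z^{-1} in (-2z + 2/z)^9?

64512

General term: C(9,j)·(-2z)^j·(2/z)^(9-j), with z-exponent 1j − 1(9−j) = 2j − 9.
Set 2j − 9 = -1: j = 4.
C(9,4) = 126; (-2)^4 = 16; 2^5 = 32.
Coefficient = 126 · 16 · 32 = 64512.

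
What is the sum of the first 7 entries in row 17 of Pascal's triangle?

21778

1 + 17 + 136 + 680 + 2380 + 6188 + 12376 = 21778.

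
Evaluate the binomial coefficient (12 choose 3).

C(12,3) = (12·11·10) / 3! = 1320 / 6 = 220.

220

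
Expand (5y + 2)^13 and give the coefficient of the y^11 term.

The general term is C(13,j)·(5y)^j·(2)^(13-j); the y^11 term has j = 11.
C(13,11) = 78.
Coefficient = C(13,11) · 5^11 · 2^2 = 78 · 48828125 · 4 = 15234375000.

15234375000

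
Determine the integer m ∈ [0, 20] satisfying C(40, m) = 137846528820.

20

C(40,m) increases on 0 ≤ m ≤ 20. C(40,19) = 131282408400 and C(40,20) = 137846528820, so m = 20.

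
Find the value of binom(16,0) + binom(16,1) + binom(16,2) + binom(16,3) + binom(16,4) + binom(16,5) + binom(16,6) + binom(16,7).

1 + 16 + 120 + 560 + 1820 + 4368 + 8008 + 11440 = 26333.

26333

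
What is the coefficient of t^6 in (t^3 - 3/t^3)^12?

-192456

General term: C(12,j)·(t^3)^j·(-3/t^3)^(12-j), with t-exponent 3j − 3(12−j) = 6j − 36.
Set 6j − 36 = 6: j = 7.
C(12,7) = 792; 1^7 = 1; (-3)^5 = -243.
Coefficient = 792 · 1 · (-243) = -192456.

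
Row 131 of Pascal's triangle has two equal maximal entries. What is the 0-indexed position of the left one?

65

For odd n = 131, C(131,j) peaks at j = (n−1)/2 and (n+1)/2; the lower is 65.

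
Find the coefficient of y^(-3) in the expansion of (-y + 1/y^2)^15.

-5005

General term: C(15,j)·(-y)^j·(1/y^2)^(15-j), with y-exponent 1j − 2(15−j) = 3j − 30.
Set 3j − 30 = -3: j = 9.
C(15,9) = 5005; (-1)^9 = -1; 1^6 = 1.
Coefficient = 5005 · (-1) · 1 = -5005.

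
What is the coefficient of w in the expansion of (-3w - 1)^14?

42

The general term is C(14,j)·(-3w)^j·(-1)^(14-j); the w^1 term has j = 1.
C(14,1) = 14.
Coefficient = C(14,1) · (-3)^1 · (-1)^13 = 14 · (-3) · (-1) = 42.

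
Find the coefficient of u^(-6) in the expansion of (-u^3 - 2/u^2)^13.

-366080

General term: C(13,j)·(-u^3)^j·(-2/u^2)^(13-j), with u-exponent 3j − 2(13−j) = 5j − 26.
Set 5j − 26 = -6: j = 4.
C(13,4) = 715; (-1)^4 = 1; (-2)^9 = -512.
Coefficient = 715 · 1 · (-512) = -366080.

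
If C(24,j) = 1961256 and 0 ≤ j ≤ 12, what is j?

C(24,j) increases on 0 ≤ j ≤ 12. C(24,9) = 1307504 and C(24,10) = 1961256, so j = 10.

10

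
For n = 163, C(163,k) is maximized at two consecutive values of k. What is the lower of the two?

81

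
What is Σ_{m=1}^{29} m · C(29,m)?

7784628224

Differentiating (1+x)^29 and setting x=1: Σ m·C(29,m) = 29·2^28 = 7784628224.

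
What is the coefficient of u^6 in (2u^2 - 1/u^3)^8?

1792

General term: C(8,j)·(2u^2)^j·(-1/u^3)^(8-j), with u-exponent 2j − 3(8−j) = 5j − 24.
Set 5j − 24 = 6: j = 6.
C(8,6) = 28; 2^6 = 64; (-1)^2 = 1.
Coefficient = 28 · 64 · 1 = 1792.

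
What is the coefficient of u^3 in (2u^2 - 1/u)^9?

-2016

General term: C(9,j)·(2u^2)^j·(-1/u)^(9-j), with u-exponent 2j − 1(9−j) = 3j − 9.
Set 3j − 9 = 3: j = 4.
C(9,4) = 126; 2^4 = 16; (-1)^5 = -1.
Coefficient = 126 · 16 · (-1) = -2016.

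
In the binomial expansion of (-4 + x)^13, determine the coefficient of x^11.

1248

The general term is C(13,j)·(-4)^j·(x)^(13-j); the x^11 term has j = 2.
C(13,2) = 78.
Coefficient = C(13,2) · (-4)^2 = 78 · 16 = 1248.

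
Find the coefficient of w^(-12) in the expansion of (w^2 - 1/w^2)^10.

General term: C(10,j)·(w^2)^j·(-1/w^2)^(10-j), with w-exponent 2j − 2(10−j) = 4j − 20.
Set 4j − 20 = -12: j = 2.
C(10,2) = 45; 1^2 = 1; (-1)^8 = 1.
Coefficient = 45 · 1 · 1 = 45.

45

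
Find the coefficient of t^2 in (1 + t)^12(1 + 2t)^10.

486

Coefficient of t^2 = Σ_{j} C(12,j)·1^j·C(10,2-j)·2^(2-j) for j from 0 to 2.
= 180 + 240 + 66 = 486.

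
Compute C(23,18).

C(23,18) = C(23,5) by symmetry.
C(23,5) = (23·22·21·20·19) / 5! = 4037880 / 120 = 33649.

33649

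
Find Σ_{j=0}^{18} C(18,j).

Setting x = 1 in (1+x)^18 gives Σ C(18,j) = 2^18 = 262144.

262144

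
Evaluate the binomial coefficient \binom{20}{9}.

167960

C(20,9) = (20·19·18·17·16·15·14·13·12) / 9! = 60949324800 / 362880 = 167960.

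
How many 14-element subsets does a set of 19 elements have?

C(19,14) = C(19,5) by symmetry.
C(19,5) = (19·18·17·16·15) / 5! = 1395360 / 120 = 11628.

11628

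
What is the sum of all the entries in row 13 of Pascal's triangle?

Setting x = 1 in (1+x)^13 gives Σ C(13,k) = 2^13 = 8192.

8192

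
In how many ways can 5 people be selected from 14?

2002

This is C(14,5) = 2002.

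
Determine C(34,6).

1344904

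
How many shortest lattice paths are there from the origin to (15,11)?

7726160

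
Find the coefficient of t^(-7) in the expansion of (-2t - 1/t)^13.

General term: C(13,j)·(-2t)^j·(-1/t)^(13-j), with t-exponent 1j − 1(13−j) = 2j − 13.
Set 2j − 13 = -7: j = 3.
C(13,3) = 286; (-2)^3 = -8; (-1)^10 = 1.
Coefficient = 286 · (-8) · 1 = -2288.

-2288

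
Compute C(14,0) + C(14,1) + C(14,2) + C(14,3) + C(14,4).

1471

1 + 14 + 91 + 364 + 1001 = 1471.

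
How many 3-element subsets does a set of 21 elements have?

1330

C(21,3) = (21·20·19) / 3! = 7980 / 6 = 1330.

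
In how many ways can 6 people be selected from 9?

84

This is C(9,6) = 84.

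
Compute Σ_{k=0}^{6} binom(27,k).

1 + 27 + 351 + 2925 + 17550 + 80730 + 296010 = 397594.

397594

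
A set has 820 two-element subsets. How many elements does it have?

n(n−1)/2 = 820 ⇒ n(n−1) = 1640. Since 41·40 = 1640, n = 41.

41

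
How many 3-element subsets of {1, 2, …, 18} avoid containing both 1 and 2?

All 3-subsets: C(18,3) = 816. Those containing both fixed elements: C(16,1) = 16.
816 − 16 = 800.

800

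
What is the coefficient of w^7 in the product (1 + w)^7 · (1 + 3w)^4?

Coefficient of w^7 = Σ_{j} C(7,j)·1^j·C(4,7-j)·3^(7-j) for j from 3 to 7.
= 2835 + 3780 + 1134 + 84 + 1 = 7834.

7834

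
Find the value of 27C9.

C(27,9) = (27·26·25·24·23·22·21·20·19) / 9! = 1700755056000 / 362880 = 4686825.

4686825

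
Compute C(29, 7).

C(29,7) = (29·28·27·26·25·24·23) / 7! = 7866331200 / 5040 = 1560780.

1560780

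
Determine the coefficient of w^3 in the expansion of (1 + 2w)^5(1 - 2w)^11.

80

Coefficient of w^3 = Σ_{j} C(5,j)·2^j·C(11,3-j)·(-2)^(3-j) for j from 0 to 3.
= (-1320) + 2200 + (-880) + 80 = 80.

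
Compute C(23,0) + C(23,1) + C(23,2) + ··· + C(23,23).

Setting x = 1 in (1+x)^23 gives Σ C(23,k) = 2^23 = 8388608.

8388608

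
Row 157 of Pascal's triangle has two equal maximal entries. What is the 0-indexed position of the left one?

For odd n = 157, C(157,r) peaks at r = (n−1)/2 and (n+1)/2; the lesser is 78.

78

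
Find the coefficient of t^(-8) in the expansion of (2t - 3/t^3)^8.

90720

General term: C(8,j)·(2t)^j·(-3/t^3)^(8-j), with t-exponent 1j − 3(8−j) = 4j − 24.
Set 4j − 24 = -8: j = 4.
C(8,4) = 70; 2^4 = 16; (-3)^4 = 81.
Coefficient = 70 · 16 · 81 = 90720.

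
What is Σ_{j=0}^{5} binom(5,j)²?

252

Σ C(5,j)² is the coefficient of x^5 in (1+x)^5(1+x)^5 = (1+x)^10, i.e. C(10,5) = 252.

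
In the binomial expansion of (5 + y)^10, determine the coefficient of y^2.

17578125

The general term is C(10,j)·(5)^j·(y)^(10-j); the y^2 term has j = 8.
C(10,8) = 45.
Coefficient = C(10,8) · 5^8 = 45 · 390625 = 17578125.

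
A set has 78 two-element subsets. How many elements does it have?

n(n−1)/2 = 78 ⇒ n(n−1) = 156. Since 13·12 = 156, n = 13.

13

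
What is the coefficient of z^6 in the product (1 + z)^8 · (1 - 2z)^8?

Coefficient of z^6 = Σ_{j} C(8,j)·1^j·C(8,6-j)·(-2)^(6-j) for j from 0 to 6.
= 1792 + (-14336) + 31360 + (-25088) + 7840 + (-896) + 28 = 700.

700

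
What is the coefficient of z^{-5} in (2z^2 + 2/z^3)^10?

General term: C(10,j)·(2z^2)^j·(2/z^3)^(10-j), with z-exponent 2j − 3(10−j) = 5j − 30.
Set 5j − 30 = -5: j = 5.
C(10,5) = 252; 2^5 = 32; 2^5 = 32.
Coefficient = 252 · 32 · 32 = 258048.

258048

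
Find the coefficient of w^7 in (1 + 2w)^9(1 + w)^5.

Coefficient of w^7 = Σ_{j} C(9,j)·2^j·C(5,7-j)·1^(7-j) for j from 2 to 7.
= 144 + 3360 + 20160 + 40320 + 26880 + 4608 = 95472.

95472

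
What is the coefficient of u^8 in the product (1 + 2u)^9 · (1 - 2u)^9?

Coefficient of u^8 = Σ_{j} C(9,j)·2^j·C(9,8-j)·(-2)^(8-j) for j from 0 to 8.
= 2304 + (-82944) + 774144 + (-2709504) + 4064256 + (-2709504) + 774144 + (-82944) + 2304 = 32256.

32256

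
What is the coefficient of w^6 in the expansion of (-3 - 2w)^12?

The general term is C(12,j)·(-3)^j·(-2w)^(12-j); the w^6 term has j = 6.
C(12,6) = 924.
Coefficient = C(12,6) · (-3)^6 · (-2)^6 = 924 · 729 · 64 = 43110144.

43110144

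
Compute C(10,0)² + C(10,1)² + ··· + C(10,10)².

184756

Σ C(10,r)² is the coefficient of x^10 in (1+x)^10(1+x)^10 = (1+x)^20, i.e. C(20,10) = 184756.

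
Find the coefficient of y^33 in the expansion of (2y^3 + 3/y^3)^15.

7741440

General term: C(15,j)·(2y^3)^j·(3/y^3)^(15-j), with y-exponent 3j − 3(15−j) = 6j − 45.
Set 6j − 45 = 33: j = 13.
C(15,13) = 105; 2^13 = 8192; 3^2 = 9.
Coefficient = 105 · 8192 · 9 = 7741440.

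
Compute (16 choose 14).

120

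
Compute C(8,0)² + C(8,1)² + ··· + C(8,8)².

12870

Σ C(8,r)² is the coefficient of x^8 in (1+x)^8(1+x)^8 = (1+x)^16, i.e. C(16,8) = 12870.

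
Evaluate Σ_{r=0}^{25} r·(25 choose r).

419430400

Differentiating (1+x)^25 and setting x=1: Σ r·C(25,r) = 25·2^24 = 419430400.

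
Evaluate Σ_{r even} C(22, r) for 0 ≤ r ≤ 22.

2097152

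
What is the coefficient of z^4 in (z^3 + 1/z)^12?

495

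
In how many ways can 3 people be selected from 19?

969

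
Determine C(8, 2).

28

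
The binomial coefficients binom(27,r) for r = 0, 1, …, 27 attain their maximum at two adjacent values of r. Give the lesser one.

13

For odd n = 27, C(27,r) peaks at r = (n−1)/2 and (n+1)/2; the lesser is 13.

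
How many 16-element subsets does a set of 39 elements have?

C(39,16) = (39·38·37·36·35·34·33·32·31·30·29·28·27·26·25·24) / 16! = 789024790105300869120000 / 20922789888000 = 37711260990.

37711260990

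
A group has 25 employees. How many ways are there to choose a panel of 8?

1081575

This is C(25,8) = 1081575.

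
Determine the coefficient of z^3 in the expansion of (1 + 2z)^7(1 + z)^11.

2139

Coefficient of z^3 = Σ_{j} C(7,j)·2^j·C(11,3-j)·1^(3-j) for j from 0 to 3.
= 165 + 770 + 924 + 280 = 2139.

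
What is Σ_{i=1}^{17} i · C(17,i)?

Since i·C(17,i) = 17·C(16,i−1), the sum is 17·2^16 = 17·65536 = 1114112.

1114112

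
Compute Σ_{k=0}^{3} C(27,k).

3304

1 + 27 + 351 + 2925 = 3304.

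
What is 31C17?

265182525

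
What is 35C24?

417225900

C(35,24) = C(35,11) by symmetry.
C(35,11) = (35·34·33·32·31·30·29·28·27·26·25) / 11! = 16654322805120000 / 39916800 = 417225900.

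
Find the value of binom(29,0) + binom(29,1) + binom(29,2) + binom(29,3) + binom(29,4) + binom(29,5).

1 + 29 + 406 + 3654 + 23751 + 118755 = 146596.

146596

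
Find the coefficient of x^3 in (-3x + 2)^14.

The general term is C(14,j)·(-3x)^j·(2)^(14-j); the x^3 term has j = 3.
C(14,3) = 364.
Coefficient = C(14,3) · (-3)^3 · 2^11 = 364 · (-27) · 2048 = -20127744.

-20127744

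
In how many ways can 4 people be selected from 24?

10626

This is C(24,4) = 10626.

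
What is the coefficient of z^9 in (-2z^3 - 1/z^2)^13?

-219648

General term: C(13,j)·(-2z^3)^j·(-1/z^2)^(13-j), with z-exponent 3j − 2(13−j) = 5j − 26.
Set 5j − 26 = 9: j = 7.
C(13,7) = 1716; (-2)^7 = -128; (-1)^6 = 1.
Coefficient = 1716 · (-128) · 1 = -219648.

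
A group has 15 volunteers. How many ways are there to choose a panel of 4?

This is C(15,4) = 1365.

1365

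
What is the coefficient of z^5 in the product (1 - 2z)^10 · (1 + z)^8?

Coefficient of z^5 = Σ_{j} C(10,j)·(-2)^j·C(8,5-j)·1^(5-j) for j from 0 to 5.
= 56 + (-1400) + 10080 + (-26880) + 26880 + (-8064) = 672.

672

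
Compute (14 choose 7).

C(14,7) = (14·13·12·11·10·9·8) / 7! = 17297280 / 5040 = 3432.

3432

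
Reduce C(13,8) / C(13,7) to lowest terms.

3/4

C(n,k+1)/C(n,k) = (n−k)/(k+1) = (13−7)/(7+1) = 6/8 = 3/4.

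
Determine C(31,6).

736281

C(31,6) = (31·30·29·28·27·26) / 6! = 530122320 / 720 = 736281.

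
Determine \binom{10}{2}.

C(10,2) = (10·9) / 2! = 90 / 2 = 45.

45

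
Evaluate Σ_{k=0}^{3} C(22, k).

1 + 22 + 231 + 1540 = 1794.

1794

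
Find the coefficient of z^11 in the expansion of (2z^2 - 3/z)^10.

General term: C(10,j)·(2z^2)^j·(-3/z)^(10-j), with z-exponent 2j − 1(10−j) = 3j − 10.
Set 3j − 10 = 11: j = 7.
C(10,7) = 120; 2^7 = 128; (-3)^3 = -27.
Coefficient = 120 · 128 · (-27) = -414720.

-414720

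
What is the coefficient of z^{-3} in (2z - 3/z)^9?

General term: C(9,j)·(2z)^j·(-3/z)^(9-j), with z-exponent 1j − 1(9−j) = 2j − 9.
Set 2j − 9 = -3: j = 3.
C(9,3) = 84; 2^3 = 8; (-3)^6 = 729.
Coefficient = 84 · 8 · 729 = 489888.

489888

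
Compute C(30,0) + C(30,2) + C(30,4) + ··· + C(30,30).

Half of (1+1)^30 + (1−1)^30 gives the even-index sum: 2^29 = 536870912.

536870912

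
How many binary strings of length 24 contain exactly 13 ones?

2496144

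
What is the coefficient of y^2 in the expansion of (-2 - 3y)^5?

The general term is C(5,j)·(-2)^j·(-3y)^(5-j); the y^2 term has j = 3.
C(5,3) = 10.
Coefficient = C(5,3) · (-2)^3 · (-3)^2 = 10 · (-8) · 9 = -720.

-720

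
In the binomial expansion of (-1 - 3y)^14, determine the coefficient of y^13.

22320522

The general term is C(14,j)·(-1)^j·(-3y)^(14-j); the y^13 term has j = 1.
C(14,1) = 14.
Coefficient = C(14,1) · (-1)^1 · (-3)^13 = 14 · (-1) · (-1594323) = 22320522.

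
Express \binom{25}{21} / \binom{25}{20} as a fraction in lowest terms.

C(n,k+1)/C(n,k) = (n−k)/(k+1) = (25−20)/(20+1) = 5/21.

5/21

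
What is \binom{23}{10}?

1144066

C(23,10) = (23·22·21·20·19·18·17·16·15·14) / 10! = 4151586700800 / 3628800 = 1144066.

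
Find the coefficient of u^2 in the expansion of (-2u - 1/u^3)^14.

745472

General term: C(14,j)·(-2u)^j·(-1/u^3)^(14-j), with u-exponent 1j − 3(14−j) = 4j − 42.
Set 4j − 42 = 2: j = 11.
C(14,11) = 364; (-2)^11 = -2048; (-1)^3 = -1.
Coefficient = 364 · (-2048) · (-1) = 745472.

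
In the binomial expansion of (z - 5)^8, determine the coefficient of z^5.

-7000

The general term is C(8,j)·(z)^j·(-5)^(8-j); the z^5 term has j = 5.
C(8,5) = 56.
Coefficient = C(8,5) · (-5)^3 = 56 · (-125) = -7000.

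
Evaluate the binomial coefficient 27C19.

C(27,19) = C(27,8) by symmetry.
C(27,8) = (27·26·25·24·23·22·21·20) / 8! = 89513424000 / 40320 = 2220075.

2220075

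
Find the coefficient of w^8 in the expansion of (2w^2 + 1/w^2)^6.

General term: C(6,j)·(2w^2)^j·(1/w^2)^(6-j), with w-exponent 2j − 2(6−j) = 4j − 12.
Set 4j − 12 = 8: j = 5.
C(6,5) = 6; 2^5 = 32; 1^1 = 1.
Coefficient = 6 · 32 · 1 = 192.

192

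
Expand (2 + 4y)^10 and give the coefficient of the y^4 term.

The general term is C(10,j)·(2)^j·(4y)^(10-j); the y^4 term has j = 6.
C(10,6) = 210.
Coefficient = C(10,6) · 2^6 · 4^4 = 210 · 64 · 256 = 3440640.

3440640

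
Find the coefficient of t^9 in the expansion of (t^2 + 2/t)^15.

General term: C(15,j)·(t^2)^j·(2/t)^(15-j), with t-exponent 2j − 1(15−j) = 3j − 15.
Set 3j − 15 = 9: j = 8.
C(15,8) = 6435; 1^8 = 1; 2^7 = 128.
Coefficient = 6435 · 1 · 128 = 823680.

823680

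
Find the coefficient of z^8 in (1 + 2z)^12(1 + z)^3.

633600

Coefficient of z^8 = Σ_{j} C(12,j)·2^j·C(3,8-j)·1^(8-j) for j from 5 to 8.
= 25344 + 177408 + 304128 + 126720 = 633600.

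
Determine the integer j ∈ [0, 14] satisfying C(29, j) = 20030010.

C(29,j) increases on 0 ≤ j ≤ 14. C(29,9) = 10015005 and C(29,10) = 20030010, so j = 10.

10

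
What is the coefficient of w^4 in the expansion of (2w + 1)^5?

80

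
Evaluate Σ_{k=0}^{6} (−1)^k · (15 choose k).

The partial alternating sum Σ_{k=0}^{6} (−1)^k C(15,k) = (−1)^6 C(14,6) = 3003.

3003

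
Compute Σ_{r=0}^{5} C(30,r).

174437

1 + 30 + 435 + 4060 + 27405 + 142506 = 174437.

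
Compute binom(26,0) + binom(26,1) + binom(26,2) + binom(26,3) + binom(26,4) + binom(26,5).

83682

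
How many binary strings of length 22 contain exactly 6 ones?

Choose the 6 positions: C(22,6) = 74613.

74613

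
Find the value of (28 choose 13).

C(28,13) = (28·27·26·25·24·23·22·21·20·19·18·17·16) / 13! = 233153109116928000 / 6227020800 = 37442160.

37442160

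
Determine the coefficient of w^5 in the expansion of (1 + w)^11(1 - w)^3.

Coefficient of w^5 = Σ_{j} C(11,j)·1^j·C(3,5-j)·(-1)^(5-j) for j from 2 to 5.
= (-55) + 495 + (-990) + 462 = -88.

-88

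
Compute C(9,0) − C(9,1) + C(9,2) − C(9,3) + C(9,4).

70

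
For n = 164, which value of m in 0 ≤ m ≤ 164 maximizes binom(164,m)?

82

C(164,m) is maximized at m = 164/2 = 82.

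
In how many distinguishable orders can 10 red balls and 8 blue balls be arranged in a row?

Choose positions for the red balls: C(18,10) = 43758.

43758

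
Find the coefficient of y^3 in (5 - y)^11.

-64453125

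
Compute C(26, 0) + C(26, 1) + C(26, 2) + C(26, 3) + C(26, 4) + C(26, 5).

1 + 26 + 325 + 2600 + 14950 + 65780 = 83682.

83682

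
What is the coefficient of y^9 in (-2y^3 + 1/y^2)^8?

General term: C(8,j)·(-2y^3)^j·(1/y^2)^(8-j), with y-exponent 3j − 2(8−j) = 5j − 16.
Set 5j − 16 = 9: j = 5.
C(8,5) = 56; (-2)^5 = -32; 1^3 = 1.
Coefficient = 56 · (-32) · 1 = -1792.

-1792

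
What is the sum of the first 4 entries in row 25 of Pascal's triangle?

1 + 25 + 300 + 2300 = 2626.

2626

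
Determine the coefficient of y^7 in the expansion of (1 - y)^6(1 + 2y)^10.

1820

Coefficient of y^7 = Σ_{j} C(6,j)·(-1)^j·C(10,7-j)·2^(7-j) for j from 0 to 6.
= 15360 + (-80640) + 120960 + (-67200) + 14400 + (-1080) + 20 = 1820.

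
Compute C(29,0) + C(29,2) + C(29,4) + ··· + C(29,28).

Half of (1+1)^29 + (1−1)^29 gives the even-index sum: 2^28 = 268435456.

268435456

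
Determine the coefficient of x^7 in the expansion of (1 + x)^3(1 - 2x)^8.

96

Coefficient of x^7 = Σ_{j} C(3,j)·1^j·C(8,7-j)·(-2)^(7-j) for j from 0 to 3.
= (-1024) + 5376 + (-5376) + 1120 = 96.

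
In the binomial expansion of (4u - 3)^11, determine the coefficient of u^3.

69284160

The general term is C(11,j)·(4u)^j·(-3)^(11-j); the u^3 term has j = 3.
C(11,3) = 165.
Coefficient = C(11,3) · 4^3 · (-3)^8 = 165 · 64 · 6561 = 69284160.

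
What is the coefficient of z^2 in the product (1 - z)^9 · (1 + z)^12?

Coefficient of z^2 = Σ_{j} C(9,j)·(-1)^j·C(12,2-j)·1^(2-j) for j from 0 to 2.
= 66 + (-108) + 36 = -6.

-6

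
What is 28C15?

C(28,15) = C(28,13) by symmetry.
C(28,13) = (28·27·26·25·24·23·22·21·20·19·18·17·16) / 13! = 233153109116928000 / 6227020800 = 37442160.

37442160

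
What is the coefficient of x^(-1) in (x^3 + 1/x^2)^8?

56

General term: C(8,j)·(x^3)^j·(1/x^2)^(8-j), with x-exponent 3j − 2(8−j) = 5j − 16.
Set 5j − 16 = -1: j = 3.
C(8,3) = 56; 1^3 = 1; 1^5 = 1.
Coefficient = 56 · 1 · 1 = 56.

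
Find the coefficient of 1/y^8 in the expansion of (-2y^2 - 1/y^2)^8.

112

General term: C(8,j)·(-2y^2)^j·(-1/y^2)^(8-j), with y-exponent 2j − 2(8−j) = 4j − 16.
Set 4j − 16 = -8: j = 2.
C(8,2) = 28; (-2)^2 = 4; (-1)^6 = 1.
Coefficient = 28 · 4 · 1 = 112.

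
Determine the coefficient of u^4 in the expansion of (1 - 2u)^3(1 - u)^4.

Coefficient of u^4 = Σ_{j} C(3,j)·(-2)^j·C(4,4-j)·(-1)^(4-j) for j from 0 to 3.
= 1 + 24 + 72 + 32 = 129.

129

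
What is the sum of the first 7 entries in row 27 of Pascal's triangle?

397594

1 + 27 + 351 + 2925 + 17550 + 80730 + 296010 = 397594.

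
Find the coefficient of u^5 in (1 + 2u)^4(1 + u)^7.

Coefficient of u^5 = Σ_{j} C(4,j)·2^j·C(7,5-j)·1^(5-j) for j from 0 to 4.
= 21 + 280 + 840 + 672 + 112 = 1925.

1925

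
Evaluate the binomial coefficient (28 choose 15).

C(28,15) = C(28,13) by symmetry.
C(28,13) = (28·27·26·25·24·23·22·21·20·19·18·17·16) / 13! = 233153109116928000 / 6227020800 = 37442160.

37442160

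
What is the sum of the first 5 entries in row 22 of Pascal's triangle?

9109

1 + 22 + 231 + 1540 + 7315 = 9109.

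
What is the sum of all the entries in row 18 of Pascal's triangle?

262144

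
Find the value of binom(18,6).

18564

C(18,6) = (18·17·16·15·14·13) / 6! = 13366080 / 720 = 18564.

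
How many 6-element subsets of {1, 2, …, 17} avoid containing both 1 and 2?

11011

All 6-subsets: C(17,6) = 12376. Those containing both fixed elements: C(15,4) = 1365.
12376 − 1365 = 11011.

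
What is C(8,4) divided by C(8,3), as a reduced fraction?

5/4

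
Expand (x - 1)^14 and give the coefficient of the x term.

The general term is C(14,j)·(x)^j·(-1)^(14-j); the x^1 term has j = 1.
C(14,1) = 14.
Coefficient = C(14,1) · (-1)^13 = 14 · (-1) = -14.

-14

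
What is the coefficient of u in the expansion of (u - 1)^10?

-10

The general term is C(10,j)·(u)^j·(-1)^(10-j); the u^1 term has j = 1.
C(10,1) = 10.
Coefficient = C(10,1) · (-1)^9 = 10 · (-1) = -10.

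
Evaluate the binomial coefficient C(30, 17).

C(30,17) = C(30,13) by symmetry.
C(30,13) = (30·29·28·27·26·25·24·23·22·21·20·19·18) / 13! = 745747076954880000 / 6227020800 = 119759850.

119759850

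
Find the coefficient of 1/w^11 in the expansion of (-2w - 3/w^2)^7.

General term: C(7,j)·(-2w)^j·(-3/w^2)^(7-j), with w-exponent 1j − 2(7−j) = 3j − 14.
Set 3j − 14 = -11: j = 1.
C(7,1) = 7; (-2)^1 = -2; (-3)^6 = 729.
Coefficient = 7 · (-2) · 729 = -10206.

-10206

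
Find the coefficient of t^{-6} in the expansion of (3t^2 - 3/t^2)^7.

General term: C(7,j)·(3t^2)^j·(-3/t^2)^(7-j), with t-exponent 2j − 2(7−j) = 4j − 14.
Set 4j − 14 = -6: j = 2.
C(7,2) = 21; 3^2 = 9; (-3)^5 = -243.
Coefficient = 21 · 9 · (-243) = -45927.

-45927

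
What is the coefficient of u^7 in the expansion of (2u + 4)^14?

7197425664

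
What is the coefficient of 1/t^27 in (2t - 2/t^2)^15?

General term: C(15,j)·(2t)^j·(-2/t^2)^(15-j), with t-exponent 1j − 2(15−j) = 3j − 30.
Set 3j − 30 = -27: j = 1.
C(15,1) = 15; 2^1 = 2; (-2)^14 = 16384.
Coefficient = 15 · 2 · 16384 = 491520.

491520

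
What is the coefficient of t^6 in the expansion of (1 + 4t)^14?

The general term is C(14,j)·(1)^j·(4t)^(14-j); the t^6 term has j = 8.
C(14,8) = 3003.
Coefficient = C(14,8) · 4^6 = 3003 · 4096 = 12300288.

12300288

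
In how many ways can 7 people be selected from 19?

This is C(19,7) = 50388.

50388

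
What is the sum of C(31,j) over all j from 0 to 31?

2147483648

The entries of row 31 sum to 2^31 = 2147483648.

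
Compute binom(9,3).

84

C(9,3) = (9·8·7) / 3! = 504 / 6 = 84.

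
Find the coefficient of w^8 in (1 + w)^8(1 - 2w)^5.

Coefficient of w^8 = Σ_{j} C(8,j)·1^j·C(5,8-j)·(-2)^(8-j) for j from 3 to 8.
= (-1792) + 5600 + (-4480) + 1120 + (-80) + 1 = 369.

369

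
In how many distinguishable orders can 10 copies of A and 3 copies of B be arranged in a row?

286

Choose positions for the A's: C(13,10) = 286.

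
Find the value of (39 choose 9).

C(39,9) = (39·38·37·36·35·34·33·32·31) / 9! = 76899763100160 / 362880 = 211915132.

211915132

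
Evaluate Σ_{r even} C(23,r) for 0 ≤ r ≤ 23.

4194304

Even-r terms of row 23 sum to 2^22 = 4194304.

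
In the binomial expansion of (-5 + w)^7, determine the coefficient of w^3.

The general term is C(7,j)·(-5)^j·(w)^(7-j); the w^3 term has j = 4.
C(7,4) = 35.
Coefficient = C(7,4) · (-5)^4 = 35 · 625 = 21875.

21875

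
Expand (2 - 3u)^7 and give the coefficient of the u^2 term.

The general term is C(7,j)·(2)^j·(-3u)^(7-j); the u^2 term has j = 5.
C(7,5) = 21.
Coefficient = C(7,5) · 2^5 · (-3)^2 = 21 · 32 · 9 = 6048.

6048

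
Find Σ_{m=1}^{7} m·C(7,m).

Since m·C(7,m) = 7·C(6,m−1), the sum is 7·2^6 = 7·64 = 448.

448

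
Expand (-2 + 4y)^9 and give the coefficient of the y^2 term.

-73728

The general term is C(9,j)·(-2)^j·(4y)^(9-j); the y^2 term has j = 7.
C(9,7) = 36.
Coefficient = C(9,7) · (-2)^7 · 4^2 = 36 · (-128) · 16 = -73728.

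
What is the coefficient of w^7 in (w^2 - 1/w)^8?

General term: C(8,j)·(w^2)^j·(-1/w)^(8-j), with w-exponent 2j − 1(8−j) = 3j − 8.
Set 3j − 8 = 7: j = 5.
C(8,5) = 56; 1^5 = 1; (-1)^3 = -1.
Coefficient = 56 · 1 · (-1) = -56.

-56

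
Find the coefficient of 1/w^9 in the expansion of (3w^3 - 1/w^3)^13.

312741

General term: C(13,j)·(3w^3)^j·(-1/w^3)^(13-j), with w-exponent 3j − 3(13−j) = 6j − 39.
Set 6j − 39 = -9: j = 5.
C(13,5) = 1287; 3^5 = 243; (-1)^8 = 1.
Coefficient = 1287 · 243 · 1 = 312741.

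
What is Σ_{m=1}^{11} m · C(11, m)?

Differentiating (1+x)^11 and setting x=1: Σ m·C(11,m) = 11·2^10 = 11264.

11264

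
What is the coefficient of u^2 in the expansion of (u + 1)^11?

The general term is C(11,j)·(u)^j·(1)^(11-j); the u^2 term has j = 2.
C(11,2) = 55.
Coefficient = C(11,2) = 55.

55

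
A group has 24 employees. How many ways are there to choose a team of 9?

1307504

This is C(24,9) = 1307504.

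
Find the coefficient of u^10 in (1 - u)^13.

286

The general term is C(13,j)·(1)^j·(-u)^(13-j); the u^10 term has j = 3.
C(13,3) = 286.
Coefficient = C(13,3) = 286.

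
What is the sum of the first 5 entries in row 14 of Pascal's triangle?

1 + 14 + 91 + 364 + 1001 = 1471.

1471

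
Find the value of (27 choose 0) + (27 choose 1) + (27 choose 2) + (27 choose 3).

1 + 27 + 351 + 2925 = 3304.

3304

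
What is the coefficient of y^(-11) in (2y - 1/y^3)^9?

-2016

General term: C(9,j)·(2y)^j·(-1/y^3)^(9-j), with y-exponent 1j − 3(9−j) = 4j − 27.
Set 4j − 27 = -11: j = 4.
C(9,4) = 126; 2^4 = 16; (-1)^5 = -1.
Coefficient = 126 · 16 · (-1) = -2016.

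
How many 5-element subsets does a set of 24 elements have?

42504

C(24,5) = (24·23·22·21·20) / 5! = 5100480 / 120 = 42504.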